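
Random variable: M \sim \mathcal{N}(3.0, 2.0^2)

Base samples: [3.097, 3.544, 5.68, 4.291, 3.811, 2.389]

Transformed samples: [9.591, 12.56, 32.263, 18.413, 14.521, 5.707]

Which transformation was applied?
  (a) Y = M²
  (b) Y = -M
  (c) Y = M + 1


Checking option (a) Y = M²:
  M = 3.097 -> Y = 9.591 ✓
  M = 3.544 -> Y = 12.56 ✓
  M = 5.68 -> Y = 32.263 ✓
All samples match this transformation.

(a) M²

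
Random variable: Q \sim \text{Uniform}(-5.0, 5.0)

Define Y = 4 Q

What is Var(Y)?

For Y = aQ + b: Var(Y) = a² * Var(Q)
Var(Q) = (5 + 5)^2/12 = 8.3333333
Var(Y) = 4² * 8.3333333 = 16 * 8.3333333 = 133.33333

133.33333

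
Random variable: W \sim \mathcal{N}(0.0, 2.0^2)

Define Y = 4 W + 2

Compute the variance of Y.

For Y = aW + b: Var(Y) = a² * Var(W)
Var(W) = 2.0^2 = 4
Var(Y) = 4² * 4 = 16 * 4 = 64

64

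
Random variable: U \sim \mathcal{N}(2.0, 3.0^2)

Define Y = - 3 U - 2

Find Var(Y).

For Y = aU + b: Var(Y) = a² * Var(U)
Var(U) = 3.0^2 = 9
Var(Y) = (-3)² * 9 = 9 * 9 = 81

81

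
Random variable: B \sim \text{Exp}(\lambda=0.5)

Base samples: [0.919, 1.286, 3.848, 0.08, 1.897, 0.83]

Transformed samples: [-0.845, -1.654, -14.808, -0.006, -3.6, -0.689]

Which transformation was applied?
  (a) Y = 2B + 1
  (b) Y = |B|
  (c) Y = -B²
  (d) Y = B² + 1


Checking option (c) Y = -B²:
  B = 0.919 -> Y = -0.845 ✓
  B = 1.286 -> Y = -1.654 ✓
  B = 3.848 -> Y = -14.808 ✓
All samples match this transformation.

(c) -B²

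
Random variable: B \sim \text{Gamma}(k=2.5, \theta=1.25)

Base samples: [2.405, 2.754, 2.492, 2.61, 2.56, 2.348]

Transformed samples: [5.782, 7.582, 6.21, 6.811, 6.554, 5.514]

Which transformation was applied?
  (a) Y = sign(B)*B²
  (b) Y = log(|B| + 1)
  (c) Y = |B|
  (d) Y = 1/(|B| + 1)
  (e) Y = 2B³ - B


Checking option (a) Y = sign(B)*B²:
  B = 2.405 -> Y = 5.782 ✓
  B = 2.754 -> Y = 7.582 ✓
  B = 2.492 -> Y = 6.21 ✓
All samples match this transformation.

(a) sign(B)*B²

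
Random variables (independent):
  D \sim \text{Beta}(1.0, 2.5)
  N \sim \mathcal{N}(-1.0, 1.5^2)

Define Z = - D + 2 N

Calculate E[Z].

E[Z] = -1*E[D] + 2*E[N]
E[D] = 0.28571429
E[N] = -1
E[Z] = -1*0.28571429 + 2*(-1) = -2.2857143

-2.2857143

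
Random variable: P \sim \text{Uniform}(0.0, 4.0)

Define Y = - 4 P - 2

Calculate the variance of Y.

For Y = aP + b: Var(Y) = a² * Var(P)
Var(P) = (4 - 0)^2/12 = 1.3333333
Var(Y) = (-4)² * 1.3333333 = 16 * 1.3333333 = 21.333333

21.333333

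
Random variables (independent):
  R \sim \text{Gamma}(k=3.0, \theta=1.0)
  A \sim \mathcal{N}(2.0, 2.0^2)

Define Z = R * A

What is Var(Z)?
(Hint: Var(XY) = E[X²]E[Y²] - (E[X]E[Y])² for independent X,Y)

Var(XY) = E[X²]E[Y²] - (E[X]E[Y])²
E[R] = 3, Var(R) = 3
E[A] = 2, Var(A) = 4
E[R²] = 3 + 3² = 12
E[A²] = 4 + 2² = 8
Var(Z) = 12*8 - (3*2)²
= 96 - 36 = 60

60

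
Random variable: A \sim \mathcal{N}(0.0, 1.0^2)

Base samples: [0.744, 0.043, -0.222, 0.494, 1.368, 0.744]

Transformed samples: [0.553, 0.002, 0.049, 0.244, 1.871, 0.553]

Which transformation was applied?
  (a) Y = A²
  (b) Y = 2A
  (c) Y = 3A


Checking option (a) Y = A²:
  A = 0.744 -> Y = 0.553 ✓
  A = 0.043 -> Y = 0.002 ✓
  A = -0.222 -> Y = 0.049 ✓
All samples match this transformation.

(a) A²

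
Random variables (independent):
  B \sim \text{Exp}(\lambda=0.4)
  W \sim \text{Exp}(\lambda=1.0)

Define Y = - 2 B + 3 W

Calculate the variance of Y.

For independent RVs: Var(aX + bY) = a²Var(X) + b²Var(Y)
Var(B) = 6.25
Var(W) = 1
Var(Y) = (-2)²*6.25 + 3²*1
= 4*6.25 + 9*1 = 34

34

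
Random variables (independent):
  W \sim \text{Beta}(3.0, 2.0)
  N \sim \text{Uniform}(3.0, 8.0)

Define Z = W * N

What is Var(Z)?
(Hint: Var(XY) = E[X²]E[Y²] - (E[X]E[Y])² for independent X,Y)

Var(XY) = E[X²]E[Y²] - (E[X]E[Y])²
E[W] = 0.6, Var(W) = 0.04
E[N] = 5.5, Var(N) = 2.0833333
E[W²] = 0.04 + 0.6² = 0.4
E[N²] = 2.0833333 + 5.5² = 32.333333
Var(Z) = 0.4*32.333333 - (0.6*5.5)²
= 12.933333 - 10.89 = 2.0433333

2.0433333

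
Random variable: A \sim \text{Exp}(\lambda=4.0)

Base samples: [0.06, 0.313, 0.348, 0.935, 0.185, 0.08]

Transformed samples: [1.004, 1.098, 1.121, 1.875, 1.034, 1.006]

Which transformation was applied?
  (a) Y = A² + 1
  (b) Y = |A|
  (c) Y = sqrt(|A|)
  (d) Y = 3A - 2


Checking option (a) Y = A² + 1:
  A = 0.06 -> Y = 1.004 ✓
  A = 0.313 -> Y = 1.098 ✓
  A = 0.348 -> Y = 1.121 ✓
All samples match this transformation.

(a) A² + 1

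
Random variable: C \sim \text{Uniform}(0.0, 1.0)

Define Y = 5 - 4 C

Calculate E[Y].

For Y = -4C + 5:
E[Y] = -4 * E[C] + 5
E[C] = (0 + 1)/2 = 0.5
E[Y] = -4 * 0.5 + 5 = 3

3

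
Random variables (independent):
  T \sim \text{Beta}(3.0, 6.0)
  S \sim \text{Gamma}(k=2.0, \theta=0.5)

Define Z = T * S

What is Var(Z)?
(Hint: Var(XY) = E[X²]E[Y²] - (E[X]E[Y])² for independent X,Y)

Var(XY) = E[X²]E[Y²] - (E[X]E[Y])²
E[T] = 0.33333333, Var(T) = 0.022222222
E[S] = 1, Var(S) = 0.5
E[T²] = 0.022222222 + 0.33333333² = 0.13333333
E[S²] = 0.5 + 1² = 1.5
Var(Z) = 0.13333333*1.5 - (0.33333333*1)²
= 0.2 - 0.11111111 = 0.088888889

0.088888889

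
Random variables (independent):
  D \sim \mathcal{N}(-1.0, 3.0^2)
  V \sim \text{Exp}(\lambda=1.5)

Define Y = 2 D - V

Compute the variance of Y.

For independent RVs: Var(aX + bY) = a²Var(X) + b²Var(Y)
Var(D) = 9
Var(V) = 0.44444444
Var(Y) = 2²*9 + (-1)²*0.44444444
= 4*9 + 1*0.44444444 = 36.444444

36.444444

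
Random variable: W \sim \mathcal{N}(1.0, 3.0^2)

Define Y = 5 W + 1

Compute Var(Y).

For Y = aW + b: Var(Y) = a² * Var(W)
Var(W) = 3.0^2 = 9
Var(Y) = 5² * 9 = 25 * 9 = 225

225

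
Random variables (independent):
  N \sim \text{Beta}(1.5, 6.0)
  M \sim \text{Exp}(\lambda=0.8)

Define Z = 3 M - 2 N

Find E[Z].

E[Z] = -2*E[N] + 3*E[M]
E[N] = 0.2
E[M] = 1.25
E[Z] = -2*0.2 + 3*1.25 = 3.35

3.35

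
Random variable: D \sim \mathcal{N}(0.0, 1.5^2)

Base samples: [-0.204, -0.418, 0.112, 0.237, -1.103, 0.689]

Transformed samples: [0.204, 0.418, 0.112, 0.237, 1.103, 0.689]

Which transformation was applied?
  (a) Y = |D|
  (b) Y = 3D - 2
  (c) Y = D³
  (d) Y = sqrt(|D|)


Checking option (a) Y = |D|:
  D = -0.204 -> Y = 0.204 ✓
  D = -0.418 -> Y = 0.418 ✓
  D = 0.112 -> Y = 0.112 ✓
All samples match this transformation.

(a) |D|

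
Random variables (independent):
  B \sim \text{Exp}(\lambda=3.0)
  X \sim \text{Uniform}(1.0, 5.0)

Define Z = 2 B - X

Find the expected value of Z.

E[Z] = 2*E[B] - 1*E[X]
E[B] = 0.33333333
E[X] = 3
E[Z] = 2*0.33333333 - 1*3 = -2.3333333

-2.3333333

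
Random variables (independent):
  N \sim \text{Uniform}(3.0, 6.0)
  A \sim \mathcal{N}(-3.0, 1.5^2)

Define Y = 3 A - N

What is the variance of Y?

For independent RVs: Var(aX + bY) = a²Var(X) + b²Var(Y)
Var(N) = 0.75
Var(A) = 2.25
Var(Y) = (-1)²*0.75 + 3²*2.25
= 1*0.75 + 9*2.25 = 21

21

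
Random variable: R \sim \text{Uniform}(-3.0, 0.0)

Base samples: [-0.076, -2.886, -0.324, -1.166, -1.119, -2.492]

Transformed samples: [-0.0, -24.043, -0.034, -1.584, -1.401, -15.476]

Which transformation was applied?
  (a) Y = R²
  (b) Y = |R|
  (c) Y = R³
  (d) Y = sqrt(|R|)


Checking option (c) Y = R³:
  R = -0.076 -> Y = -0.0 ✓
  R = -2.886 -> Y = -24.043 ✓
  R = -0.324 -> Y = -0.034 ✓
All samples match this transformation.

(c) R³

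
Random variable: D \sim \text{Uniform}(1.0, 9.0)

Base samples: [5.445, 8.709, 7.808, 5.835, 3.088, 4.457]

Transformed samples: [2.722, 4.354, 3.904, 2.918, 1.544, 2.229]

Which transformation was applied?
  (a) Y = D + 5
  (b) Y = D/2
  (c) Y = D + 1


Checking option (b) Y = D/2:
  D = 5.445 -> Y = 2.722 ✓
  D = 8.709 -> Y = 4.354 ✓
  D = 7.808 -> Y = 3.904 ✓
All samples match this transformation.

(b) D/2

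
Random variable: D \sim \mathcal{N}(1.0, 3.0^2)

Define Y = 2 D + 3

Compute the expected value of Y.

For Y = 2D + 3:
E[Y] = 2 * E[D] + 3
E[D] = 1.0 = 1
E[Y] = 2 * 1 + 3 = 5

5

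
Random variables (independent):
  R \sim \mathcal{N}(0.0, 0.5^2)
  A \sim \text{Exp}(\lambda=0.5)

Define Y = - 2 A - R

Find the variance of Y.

For independent RVs: Var(aX + bY) = a²Var(X) + b²Var(Y)
Var(R) = 0.25
Var(A) = 4
Var(Y) = (-1)²*0.25 + (-2)²*4
= 1*0.25 + 4*4 = 16.25

16.25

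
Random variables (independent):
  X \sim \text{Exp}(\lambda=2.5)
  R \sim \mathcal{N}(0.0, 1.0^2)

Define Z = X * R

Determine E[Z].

For independent RVs: E[XY] = E[X]*E[Y]
E[X] = 0.4
E[R] = 0
E[Z] = 0.4 * 0 = 0

0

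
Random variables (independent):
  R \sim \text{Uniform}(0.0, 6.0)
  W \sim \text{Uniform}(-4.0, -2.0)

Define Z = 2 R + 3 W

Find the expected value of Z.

E[Z] = 2*E[R] + 3*E[W]
E[R] = 3
E[W] = -3
E[Z] = 2*3 + 3*(-3) = -3

-3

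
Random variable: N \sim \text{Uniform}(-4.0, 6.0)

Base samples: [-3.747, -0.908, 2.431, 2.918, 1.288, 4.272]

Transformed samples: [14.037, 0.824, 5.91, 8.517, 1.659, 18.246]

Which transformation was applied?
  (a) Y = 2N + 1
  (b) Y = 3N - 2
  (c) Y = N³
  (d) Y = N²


Checking option (d) Y = N²:
  N = -3.747 -> Y = 14.037 ✓
  N = -0.908 -> Y = 0.824 ✓
  N = 2.431 -> Y = 5.91 ✓
All samples match this transformation.

(d) N²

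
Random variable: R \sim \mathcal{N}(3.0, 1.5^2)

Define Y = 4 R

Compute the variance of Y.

For Y = aR + b: Var(Y) = a² * Var(R)
Var(R) = 1.5^2 = 2.25
Var(Y) = 4² * 2.25 = 16 * 2.25 = 36

36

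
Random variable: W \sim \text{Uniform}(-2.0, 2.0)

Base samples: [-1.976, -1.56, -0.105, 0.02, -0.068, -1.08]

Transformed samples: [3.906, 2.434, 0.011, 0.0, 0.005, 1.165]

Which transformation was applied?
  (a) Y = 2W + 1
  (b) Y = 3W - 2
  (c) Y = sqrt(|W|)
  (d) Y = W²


Checking option (d) Y = W²:
  W = -1.976 -> Y = 3.906 ✓
  W = -1.56 -> Y = 2.434 ✓
  W = -0.105 -> Y = 0.011 ✓
All samples match this transformation.

(d) W²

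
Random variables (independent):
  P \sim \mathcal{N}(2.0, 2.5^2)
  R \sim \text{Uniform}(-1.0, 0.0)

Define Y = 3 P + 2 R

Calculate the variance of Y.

For independent RVs: Var(aX + bY) = a²Var(X) + b²Var(Y)
Var(P) = 6.25
Var(R) = 0.083333333
Var(Y) = 3²*6.25 + 2²*0.083333333
= 9*6.25 + 4*0.083333333 = 56.583333

56.583333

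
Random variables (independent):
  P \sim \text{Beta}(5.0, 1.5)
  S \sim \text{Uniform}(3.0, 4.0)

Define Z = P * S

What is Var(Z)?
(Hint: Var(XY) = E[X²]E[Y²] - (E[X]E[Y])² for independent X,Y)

Var(XY) = E[X²]E[Y²] - (E[X]E[Y])²
E[P] = 0.76923077, Var(P) = 0.023668639
E[S] = 3.5, Var(S) = 0.083333333
E[P²] = 0.023668639 + 0.76923077² = 0.61538462
E[S²] = 0.083333333 + 3.5² = 12.333333
Var(Z) = 0.61538462*12.333333 - (0.76923077*3.5)²
= 7.5897436 - 7.2485207 = 0.34122288

0.34122288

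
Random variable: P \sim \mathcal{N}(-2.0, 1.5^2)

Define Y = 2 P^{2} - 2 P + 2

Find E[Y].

E[Y] = 2*E[P²] - 2*E[P] + 2
E[P] = -2
E[P²] = Var(P) + (E[P])² = 2.25 + 4 = 6.25
E[Y] = 2*6.25 - 2*(-2) + 2 = 18.5

18.5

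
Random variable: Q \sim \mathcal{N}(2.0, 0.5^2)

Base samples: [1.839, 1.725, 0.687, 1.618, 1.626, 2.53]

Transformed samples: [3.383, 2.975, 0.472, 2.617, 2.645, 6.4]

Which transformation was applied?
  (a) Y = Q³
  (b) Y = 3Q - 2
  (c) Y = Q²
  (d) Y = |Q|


Checking option (c) Y = Q²:
  Q = 1.839 -> Y = 3.383 ✓
  Q = 1.725 -> Y = 2.975 ✓
  Q = 0.687 -> Y = 0.472 ✓
All samples match this transformation.

(c) Q²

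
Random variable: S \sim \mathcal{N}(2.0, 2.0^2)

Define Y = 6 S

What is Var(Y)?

For Y = aS + b: Var(Y) = a² * Var(S)
Var(S) = 2.0^2 = 4
Var(Y) = 6² * 4 = 36 * 4 = 144

144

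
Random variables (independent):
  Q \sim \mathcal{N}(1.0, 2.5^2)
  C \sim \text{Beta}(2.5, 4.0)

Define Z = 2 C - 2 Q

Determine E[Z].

E[Z] = -2*E[Q] + 2*E[C]
E[Q] = 1
E[C] = 0.38461538
E[Z] = -2*1 + 2*0.38461538 = -1.2307692

-1.2307692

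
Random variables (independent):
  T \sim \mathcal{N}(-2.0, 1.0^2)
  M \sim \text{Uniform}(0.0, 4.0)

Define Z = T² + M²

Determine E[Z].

E[Z] = E[T²] + E[M²]
E[T²] = Var(T) + E[T]² = 1 + 4 = 5
E[M²] = Var(M) + E[M]² = 1.3333333 + 4 = 5.3333333
E[Z] = 5 + 5.3333333 = 10.333333

10.333333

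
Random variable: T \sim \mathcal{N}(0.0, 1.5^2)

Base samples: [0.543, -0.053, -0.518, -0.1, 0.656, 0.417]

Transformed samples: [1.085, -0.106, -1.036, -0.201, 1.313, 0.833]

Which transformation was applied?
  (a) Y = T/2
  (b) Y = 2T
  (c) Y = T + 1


Checking option (b) Y = 2T:
  T = 0.543 -> Y = 1.085 ✓
  T = -0.053 -> Y = -0.106 ✓
  T = -0.518 -> Y = -1.036 ✓
All samples match this transformation.

(b) 2T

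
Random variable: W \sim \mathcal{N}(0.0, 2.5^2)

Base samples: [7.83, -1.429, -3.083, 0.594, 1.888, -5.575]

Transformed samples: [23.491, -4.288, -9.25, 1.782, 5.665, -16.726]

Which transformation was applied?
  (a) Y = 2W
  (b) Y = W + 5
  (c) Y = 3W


Checking option (c) Y = 3W:
  W = 7.83 -> Y = 23.491 ✓
  W = -1.429 -> Y = -4.288 ✓
  W = -3.083 -> Y = -9.25 ✓
All samples match this transformation.

(c) 3W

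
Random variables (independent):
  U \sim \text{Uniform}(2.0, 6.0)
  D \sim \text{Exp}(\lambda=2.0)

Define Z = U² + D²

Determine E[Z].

E[Z] = E[U²] + E[D²]
E[U²] = Var(U) + E[U]² = 1.3333333 + 16 = 17.333333
E[D²] = Var(D) + E[D]² = 0.25 + 0.25 = 0.5
E[Z] = 17.333333 + 0.5 = 17.833333

17.833333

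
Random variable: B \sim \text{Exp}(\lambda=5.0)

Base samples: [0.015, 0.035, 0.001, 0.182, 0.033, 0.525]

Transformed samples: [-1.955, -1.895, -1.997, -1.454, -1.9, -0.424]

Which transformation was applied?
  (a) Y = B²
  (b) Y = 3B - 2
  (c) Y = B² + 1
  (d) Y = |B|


Checking option (b) Y = 3B - 2:
  B = 0.015 -> Y = -1.955 ✓
  B = 0.035 -> Y = -1.895 ✓
  B = 0.001 -> Y = -1.997 ✓
All samples match this transformation.

(b) 3B - 2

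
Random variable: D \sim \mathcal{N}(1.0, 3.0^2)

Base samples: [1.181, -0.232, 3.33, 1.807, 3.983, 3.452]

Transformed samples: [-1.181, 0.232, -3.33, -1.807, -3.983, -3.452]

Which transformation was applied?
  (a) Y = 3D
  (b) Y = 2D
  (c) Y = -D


Checking option (c) Y = -D:
  D = 1.181 -> Y = -1.181 ✓
  D = -0.232 -> Y = 0.232 ✓
  D = 3.33 -> Y = -3.33 ✓
All samples match this transformation.

(c) -D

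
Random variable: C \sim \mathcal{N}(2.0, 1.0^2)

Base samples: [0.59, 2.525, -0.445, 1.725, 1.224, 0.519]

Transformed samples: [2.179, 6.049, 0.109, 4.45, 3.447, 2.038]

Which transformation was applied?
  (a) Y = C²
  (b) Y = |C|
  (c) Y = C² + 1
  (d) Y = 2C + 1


Checking option (d) Y = 2C + 1:
  C = 0.59 -> Y = 2.179 ✓
  C = 2.525 -> Y = 6.049 ✓
  C = -0.445 -> Y = 0.109 ✓
All samples match this transformation.

(d) 2C + 1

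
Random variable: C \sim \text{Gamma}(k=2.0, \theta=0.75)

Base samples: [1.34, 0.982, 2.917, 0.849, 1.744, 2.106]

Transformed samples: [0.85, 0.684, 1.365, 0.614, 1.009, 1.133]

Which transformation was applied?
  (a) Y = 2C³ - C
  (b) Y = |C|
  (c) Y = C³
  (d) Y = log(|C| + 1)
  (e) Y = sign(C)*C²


Checking option (d) Y = log(|C| + 1):
  C = 1.34 -> Y = 0.85 ✓
  C = 0.982 -> Y = 0.684 ✓
  C = 2.917 -> Y = 1.365 ✓
All samples match this transformation.

(d) log(|C| + 1)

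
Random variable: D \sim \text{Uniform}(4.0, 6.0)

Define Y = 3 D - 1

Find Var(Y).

For Y = aD + b: Var(Y) = a² * Var(D)
Var(D) = (6 - 4)^2/12 = 0.33333333
Var(Y) = 3² * 0.33333333 = 9 * 0.33333333 = 3

3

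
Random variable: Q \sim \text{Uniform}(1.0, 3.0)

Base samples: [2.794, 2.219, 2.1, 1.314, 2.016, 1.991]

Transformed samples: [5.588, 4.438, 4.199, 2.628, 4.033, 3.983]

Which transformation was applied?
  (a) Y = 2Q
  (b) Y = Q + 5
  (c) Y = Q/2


Checking option (a) Y = 2Q:
  Q = 2.794 -> Y = 5.588 ✓
  Q = 2.219 -> Y = 4.438 ✓
  Q = 2.1 -> Y = 4.199 ✓
All samples match this transformation.

(a) 2Q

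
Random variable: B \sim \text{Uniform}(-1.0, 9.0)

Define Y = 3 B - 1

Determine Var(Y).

For Y = aB + b: Var(Y) = a² * Var(B)
Var(B) = (9 + 1)^2/12 = 8.3333333
Var(Y) = 3² * 8.3333333 = 9 * 8.3333333 = 75

75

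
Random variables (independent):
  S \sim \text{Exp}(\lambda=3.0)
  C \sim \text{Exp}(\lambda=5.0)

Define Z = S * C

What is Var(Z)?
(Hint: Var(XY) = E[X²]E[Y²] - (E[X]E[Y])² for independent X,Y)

Var(XY) = E[X²]E[Y²] - (E[X]E[Y])²
E[S] = 0.33333333, Var(S) = 0.11111111
E[C] = 0.2, Var(C) = 0.04
E[S²] = 0.11111111 + 0.33333333² = 0.22222222
E[C²] = 0.04 + 0.2² = 0.08
Var(Z) = 0.22222222*0.08 - (0.33333333*0.2)²
= 0.017777778 - 0.0044444444 = 0.013333333

0.013333333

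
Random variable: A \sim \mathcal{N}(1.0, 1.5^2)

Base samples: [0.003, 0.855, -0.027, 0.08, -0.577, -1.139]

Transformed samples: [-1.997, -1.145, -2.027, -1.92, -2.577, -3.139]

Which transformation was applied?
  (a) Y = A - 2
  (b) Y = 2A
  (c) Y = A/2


Checking option (a) Y = A - 2:
  A = 0.003 -> Y = -1.997 ✓
  A = 0.855 -> Y = -1.145 ✓
  A = -0.027 -> Y = -2.027 ✓
All samples match this transformation.

(a) A - 2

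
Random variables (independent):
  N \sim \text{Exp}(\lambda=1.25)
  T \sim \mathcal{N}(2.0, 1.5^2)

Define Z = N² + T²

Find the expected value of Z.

E[Z] = E[N²] + E[T²]
E[N²] = Var(N) + E[N]² = 0.64 + 0.64 = 1.28
E[T²] = Var(T) + E[T]² = 2.25 + 4 = 6.25
E[Z] = 1.28 + 6.25 = 7.53

7.53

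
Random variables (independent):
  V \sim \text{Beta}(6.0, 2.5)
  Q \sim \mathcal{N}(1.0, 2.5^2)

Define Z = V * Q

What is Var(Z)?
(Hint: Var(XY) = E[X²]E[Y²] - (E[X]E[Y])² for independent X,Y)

Var(XY) = E[X²]E[Y²] - (E[X]E[Y])²
E[V] = 0.70588235, Var(V) = 0.021853943
E[Q] = 1, Var(Q) = 6.25
E[V²] = 0.021853943 + 0.70588235² = 0.52012384
E[Q²] = 6.25 + 1² = 7.25
Var(Z) = 0.52012384*7.25 - (0.70588235*1)²
= 3.7708978 - 0.4982699 = 3.2726279

3.2726279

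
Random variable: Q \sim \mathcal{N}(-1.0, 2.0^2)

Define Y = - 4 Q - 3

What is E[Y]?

For Y = -4Q - 3:
E[Y] = -4 * E[Q] - 3
E[Q] = -1.0 = -1
E[Y] = -4 * (-1) - 3 = 1

1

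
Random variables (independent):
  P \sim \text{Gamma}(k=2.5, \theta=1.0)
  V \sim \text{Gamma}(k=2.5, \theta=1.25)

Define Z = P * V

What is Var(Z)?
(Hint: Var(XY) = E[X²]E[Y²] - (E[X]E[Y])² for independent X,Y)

Var(XY) = E[X²]E[Y²] - (E[X]E[Y])²
E[P] = 2.5, Var(P) = 2.5
E[V] = 3.125, Var(V) = 3.90625
E[P²] = 2.5 + 2.5² = 8.75
E[V²] = 3.90625 + 3.125² = 13.671875
Var(Z) = 8.75*13.671875 - (2.5*3.125)²
= 119.62891 - 61.035156 = 58.59375

58.59375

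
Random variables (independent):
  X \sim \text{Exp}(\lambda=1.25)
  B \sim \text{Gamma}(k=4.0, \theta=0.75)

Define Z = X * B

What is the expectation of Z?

For independent RVs: E[XY] = E[X]*E[Y]
E[X] = 0.8
E[B] = 3
E[Z] = 0.8 * 3 = 2.4

2.4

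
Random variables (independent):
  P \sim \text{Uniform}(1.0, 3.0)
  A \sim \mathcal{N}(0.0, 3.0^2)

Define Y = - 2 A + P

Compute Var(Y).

For independent RVs: Var(aX + bY) = a²Var(X) + b²Var(Y)
Var(P) = 0.33333333
Var(A) = 9
Var(Y) = 1²*0.33333333 + (-2)²*9
= 1*0.33333333 + 4*9 = 36.333333

36.333333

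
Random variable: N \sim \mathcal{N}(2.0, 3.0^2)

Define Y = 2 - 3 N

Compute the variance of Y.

For Y = aN + b: Var(Y) = a² * Var(N)
Var(N) = 3.0^2 = 9
Var(Y) = (-3)² * 9 = 9 * 9 = 81

81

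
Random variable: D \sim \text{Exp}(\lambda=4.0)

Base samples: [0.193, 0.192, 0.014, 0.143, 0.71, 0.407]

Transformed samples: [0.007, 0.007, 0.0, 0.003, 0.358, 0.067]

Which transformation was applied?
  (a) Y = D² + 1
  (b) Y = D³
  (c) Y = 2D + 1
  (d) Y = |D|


Checking option (b) Y = D³:
  D = 0.193 -> Y = 0.007 ✓
  D = 0.192 -> Y = 0.007 ✓
  D = 0.014 -> Y = 0.0 ✓
All samples match this transformation.

(b) D³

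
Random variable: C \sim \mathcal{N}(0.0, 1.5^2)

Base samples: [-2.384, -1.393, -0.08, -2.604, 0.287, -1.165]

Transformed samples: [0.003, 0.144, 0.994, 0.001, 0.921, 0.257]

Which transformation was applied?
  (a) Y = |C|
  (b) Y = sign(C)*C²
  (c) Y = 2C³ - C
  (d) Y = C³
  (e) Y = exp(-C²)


Checking option (e) Y = exp(-C²):
  C = -2.384 -> Y = 0.003 ✓
  C = -1.393 -> Y = 0.144 ✓
  C = -0.08 -> Y = 0.994 ✓
All samples match this transformation.

(e) exp(-C²)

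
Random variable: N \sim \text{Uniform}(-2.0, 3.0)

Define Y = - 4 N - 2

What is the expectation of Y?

For Y = -4N - 2:
E[Y] = -4 * E[N] - 2
E[N] = (-2 + 3)/2 = 0.5
E[Y] = -4 * 0.5 - 2 = -4

-4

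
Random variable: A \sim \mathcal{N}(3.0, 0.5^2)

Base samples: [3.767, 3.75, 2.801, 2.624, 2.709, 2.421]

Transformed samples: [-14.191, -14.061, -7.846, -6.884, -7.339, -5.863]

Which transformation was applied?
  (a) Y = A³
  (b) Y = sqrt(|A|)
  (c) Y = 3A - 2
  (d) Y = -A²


Checking option (d) Y = -A²:
  A = 3.767 -> Y = -14.191 ✓
  A = 3.75 -> Y = -14.061 ✓
  A = 2.801 -> Y = -7.846 ✓
All samples match this transformation.

(d) -A²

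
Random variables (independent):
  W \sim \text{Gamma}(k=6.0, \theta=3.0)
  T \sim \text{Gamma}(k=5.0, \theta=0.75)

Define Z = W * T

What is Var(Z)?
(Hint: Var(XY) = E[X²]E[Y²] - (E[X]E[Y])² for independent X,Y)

Var(XY) = E[X²]E[Y²] - (E[X]E[Y])²
E[W] = 18, Var(W) = 54
E[T] = 3.75, Var(T) = 2.8125
E[W²] = 54 + 18² = 378
E[T²] = 2.8125 + 3.75² = 16.875
Var(Z) = 378*16.875 - (18*3.75)²
= 6378.75 - 4556.25 = 1822.5

1822.5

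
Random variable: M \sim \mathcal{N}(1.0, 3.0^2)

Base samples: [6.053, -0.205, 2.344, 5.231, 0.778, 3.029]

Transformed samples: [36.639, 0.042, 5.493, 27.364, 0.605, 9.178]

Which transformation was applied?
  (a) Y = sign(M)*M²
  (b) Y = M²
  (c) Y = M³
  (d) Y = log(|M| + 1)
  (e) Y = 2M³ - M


Checking option (b) Y = M²:
  M = 6.053 -> Y = 36.639 ✓
  M = -0.205 -> Y = 0.042 ✓
  M = 2.344 -> Y = 5.493 ✓
All samples match this transformation.

(b) M²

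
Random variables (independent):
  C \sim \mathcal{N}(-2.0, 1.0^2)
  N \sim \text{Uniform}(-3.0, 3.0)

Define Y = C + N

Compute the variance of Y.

For independent RVs: Var(aX + bY) = a²Var(X) + b²Var(Y)
Var(C) = 1
Var(N) = 3
Var(Y) = 1²*1 + 1²*3
= 1*1 + 1*3 = 4

4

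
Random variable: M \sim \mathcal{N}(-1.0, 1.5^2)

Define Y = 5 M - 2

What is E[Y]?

For Y = 5M - 2:
E[Y] = 5 * E[M] - 2
E[M] = -1.0 = -1
E[Y] = 5 * (-1) - 2 = -7

-7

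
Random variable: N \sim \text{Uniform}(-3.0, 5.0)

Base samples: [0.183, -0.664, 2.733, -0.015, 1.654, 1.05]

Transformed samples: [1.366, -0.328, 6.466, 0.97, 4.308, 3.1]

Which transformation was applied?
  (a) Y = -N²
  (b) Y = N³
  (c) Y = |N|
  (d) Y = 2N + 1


Checking option (d) Y = 2N + 1:
  N = 0.183 -> Y = 1.366 ✓
  N = -0.664 -> Y = -0.328 ✓
  N = 2.733 -> Y = 6.466 ✓
All samples match this transformation.

(d) 2N + 1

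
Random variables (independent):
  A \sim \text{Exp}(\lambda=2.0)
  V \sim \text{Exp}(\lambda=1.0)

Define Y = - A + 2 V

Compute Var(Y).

For independent RVs: Var(aX + bY) = a²Var(X) + b²Var(Y)
Var(A) = 0.25
Var(V) = 1
Var(Y) = (-1)²*0.25 + 2²*1
= 1*0.25 + 4*1 = 4.25

4.25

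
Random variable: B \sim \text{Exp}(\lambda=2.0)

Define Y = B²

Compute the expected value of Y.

Using E[X²] = Var(X) + (E[X])²:
E[B] = 0.5
Var(B) = 1/2.0^2 = 0.25
E[B²] = 0.25 + 0.5² = 0.25 + 0.25 = 0.5

0.5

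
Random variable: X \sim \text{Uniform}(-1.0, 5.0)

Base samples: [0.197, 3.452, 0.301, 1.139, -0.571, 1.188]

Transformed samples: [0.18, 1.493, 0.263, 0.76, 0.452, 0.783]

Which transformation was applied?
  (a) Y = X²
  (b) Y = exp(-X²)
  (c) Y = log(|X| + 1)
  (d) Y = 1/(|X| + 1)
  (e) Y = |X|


Checking option (c) Y = log(|X| + 1):
  X = 0.197 -> Y = 0.18 ✓
  X = 3.452 -> Y = 1.493 ✓
  X = 0.301 -> Y = 0.263 ✓
All samples match this transformation.

(c) log(|X| + 1)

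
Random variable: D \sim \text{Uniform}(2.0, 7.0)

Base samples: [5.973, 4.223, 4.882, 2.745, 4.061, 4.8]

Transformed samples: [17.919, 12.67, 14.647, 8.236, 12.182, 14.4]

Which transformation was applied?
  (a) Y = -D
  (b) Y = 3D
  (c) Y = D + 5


Checking option (b) Y = 3D:
  D = 5.973 -> Y = 17.919 ✓
  D = 4.223 -> Y = 12.67 ✓
  D = 4.882 -> Y = 14.647 ✓
All samples match this transformation.

(b) 3D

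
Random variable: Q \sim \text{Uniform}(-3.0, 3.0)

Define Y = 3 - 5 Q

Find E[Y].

For Y = -5Q + 3:
E[Y] = -5 * E[Q] + 3
E[Q] = (-3 + 3)/2 = 0
E[Y] = -5 * 0 + 3 = 3

3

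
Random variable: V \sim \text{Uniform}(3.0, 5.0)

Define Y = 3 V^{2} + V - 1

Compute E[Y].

E[Y] = 3*E[V²] + 1*E[V] - 1
E[V] = 4
E[V²] = Var(V) + (E[V])² = 0.33333333 + 16 = 16.333333
E[Y] = 3*16.333333 + 1*4 - 1 = 52

52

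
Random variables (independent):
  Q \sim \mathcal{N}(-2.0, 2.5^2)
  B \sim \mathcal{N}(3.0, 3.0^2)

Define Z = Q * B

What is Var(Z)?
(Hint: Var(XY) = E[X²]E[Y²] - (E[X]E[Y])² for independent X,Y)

Var(XY) = E[X²]E[Y²] - (E[X]E[Y])²
E[Q] = -2, Var(Q) = 6.25
E[B] = 3, Var(B) = 9
E[Q²] = 6.25 + (-2)² = 10.25
E[B²] = 9 + 3² = 18
Var(Z) = 10.25*18 - (-2*3)²
= 184.5 - 36 = 148.5

148.5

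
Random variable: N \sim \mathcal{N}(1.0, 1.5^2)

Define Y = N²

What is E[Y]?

E[N²] = Var(N) + (E[N])² = 2.25 + 1 = 3.25

3.25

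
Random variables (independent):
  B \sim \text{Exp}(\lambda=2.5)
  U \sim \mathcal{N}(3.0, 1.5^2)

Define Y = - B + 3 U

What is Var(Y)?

For independent RVs: Var(aX + bY) = a²Var(X) + b²Var(Y)
Var(B) = 0.16
Var(U) = 2.25
Var(Y) = (-1)²*0.16 + 3²*2.25
= 1*0.16 + 9*2.25 = 20.41

20.41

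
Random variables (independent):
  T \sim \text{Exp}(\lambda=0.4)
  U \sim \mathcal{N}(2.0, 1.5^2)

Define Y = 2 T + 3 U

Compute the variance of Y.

For independent RVs: Var(aX + bY) = a²Var(X) + b²Var(Y)
Var(T) = 6.25
Var(U) = 2.25
Var(Y) = 2²*6.25 + 3²*2.25
= 4*6.25 + 9*2.25 = 45.25

45.25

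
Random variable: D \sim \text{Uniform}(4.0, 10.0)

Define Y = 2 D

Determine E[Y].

For Y = 2D:
E[Y] = 2 * E[D]
E[D] = (4 + 10)/2 = 7
E[Y] = 2 * 7 = 14

14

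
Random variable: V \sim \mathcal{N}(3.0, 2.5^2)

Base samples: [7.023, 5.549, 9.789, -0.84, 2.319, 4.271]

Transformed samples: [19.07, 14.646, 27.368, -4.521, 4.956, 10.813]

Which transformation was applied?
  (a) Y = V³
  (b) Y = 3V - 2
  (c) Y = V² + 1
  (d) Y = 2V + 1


Checking option (b) Y = 3V - 2:
  V = 7.023 -> Y = 19.07 ✓
  V = 5.549 -> Y = 14.646 ✓
  V = 9.789 -> Y = 27.368 ✓
All samples match this transformation.

(b) 3V - 2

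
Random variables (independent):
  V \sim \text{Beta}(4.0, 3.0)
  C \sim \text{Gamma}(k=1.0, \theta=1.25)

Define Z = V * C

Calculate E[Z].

For independent RVs: E[XY] = E[X]*E[Y]
E[V] = 0.57142857
E[C] = 1.25
E[Z] = 0.57142857 * 1.25 = 0.71428571

0.71428571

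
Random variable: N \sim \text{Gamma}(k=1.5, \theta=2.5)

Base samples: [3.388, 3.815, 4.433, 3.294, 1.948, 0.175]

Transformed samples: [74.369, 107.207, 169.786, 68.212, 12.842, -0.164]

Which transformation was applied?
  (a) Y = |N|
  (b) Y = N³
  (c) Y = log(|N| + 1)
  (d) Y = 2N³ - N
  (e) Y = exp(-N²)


Checking option (d) Y = 2N³ - N:
  N = 3.388 -> Y = 74.369 ✓
  N = 3.815 -> Y = 107.207 ✓
  N = 4.433 -> Y = 169.786 ✓
All samples match this transformation.

(d) 2N³ - N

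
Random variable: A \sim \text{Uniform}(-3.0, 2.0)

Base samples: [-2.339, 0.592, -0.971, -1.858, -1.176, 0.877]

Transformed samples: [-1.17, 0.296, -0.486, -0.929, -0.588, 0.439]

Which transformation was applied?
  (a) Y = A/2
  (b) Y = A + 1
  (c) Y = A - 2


Checking option (a) Y = A/2:
  A = -2.339 -> Y = -1.17 ✓
  A = 0.592 -> Y = 0.296 ✓
  A = -0.971 -> Y = -0.486 ✓
All samples match this transformation.

(a) A/2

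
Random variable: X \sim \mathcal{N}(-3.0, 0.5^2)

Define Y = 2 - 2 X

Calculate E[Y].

For Y = -2X + 2:
E[Y] = -2 * E[X] + 2
E[X] = -3.0 = -3
E[Y] = -2 * (-3) + 2 = 8

8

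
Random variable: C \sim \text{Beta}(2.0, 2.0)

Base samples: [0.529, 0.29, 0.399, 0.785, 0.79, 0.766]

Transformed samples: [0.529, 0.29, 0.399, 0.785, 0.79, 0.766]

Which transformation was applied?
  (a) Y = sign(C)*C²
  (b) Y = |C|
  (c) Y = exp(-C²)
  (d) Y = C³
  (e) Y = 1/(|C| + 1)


Checking option (b) Y = |C|:
  C = 0.529 -> Y = 0.529 ✓
  C = 0.29 -> Y = 0.29 ✓
  C = 0.399 -> Y = 0.399 ✓
All samples match this transformation.

(b) |C|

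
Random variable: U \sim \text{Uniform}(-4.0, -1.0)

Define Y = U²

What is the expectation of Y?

E[U²] = Var(U) + (E[U])² = 0.75 + 6.25 = 7

7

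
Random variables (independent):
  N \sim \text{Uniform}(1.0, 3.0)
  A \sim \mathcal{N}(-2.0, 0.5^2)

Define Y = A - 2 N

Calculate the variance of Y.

For independent RVs: Var(aX + bY) = a²Var(X) + b²Var(Y)
Var(N) = 0.33333333
Var(A) = 0.25
Var(Y) = (-2)²*0.33333333 + 1²*0.25
= 4*0.33333333 + 1*0.25 = 1.5833333

1.5833333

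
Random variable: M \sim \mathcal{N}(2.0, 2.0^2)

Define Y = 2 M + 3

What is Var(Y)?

For Y = aM + b: Var(Y) = a² * Var(M)
Var(M) = 2.0^2 = 4
Var(Y) = 2² * 4 = 4 * 4 = 16

16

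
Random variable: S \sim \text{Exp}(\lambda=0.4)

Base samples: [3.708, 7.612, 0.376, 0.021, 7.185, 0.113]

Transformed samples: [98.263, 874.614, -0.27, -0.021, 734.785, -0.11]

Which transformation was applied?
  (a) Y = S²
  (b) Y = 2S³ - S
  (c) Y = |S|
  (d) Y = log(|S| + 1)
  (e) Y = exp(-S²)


Checking option (b) Y = 2S³ - S:
  S = 3.708 -> Y = 98.263 ✓
  S = 7.612 -> Y = 874.614 ✓
  S = 0.376 -> Y = -0.27 ✓
All samples match this transformation.

(b) 2S³ - S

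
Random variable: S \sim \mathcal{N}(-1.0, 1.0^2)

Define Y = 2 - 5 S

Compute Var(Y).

For Y = aS + b: Var(Y) = a² * Var(S)
Var(S) = 1.0^2 = 1
Var(Y) = (-5)² * 1 = 25 * 1 = 25

25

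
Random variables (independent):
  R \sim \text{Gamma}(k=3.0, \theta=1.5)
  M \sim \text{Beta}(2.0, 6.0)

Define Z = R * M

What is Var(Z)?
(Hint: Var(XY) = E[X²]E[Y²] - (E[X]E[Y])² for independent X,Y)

Var(XY) = E[X²]E[Y²] - (E[X]E[Y])²
E[R] = 4.5, Var(R) = 6.75
E[M] = 0.25, Var(M) = 0.020833333
E[R²] = 6.75 + 4.5² = 27
E[M²] = 0.020833333 + 0.25² = 0.083333333
Var(Z) = 27*0.083333333 - (4.5*0.25)²
= 2.25 - 1.265625 = 0.984375

0.984375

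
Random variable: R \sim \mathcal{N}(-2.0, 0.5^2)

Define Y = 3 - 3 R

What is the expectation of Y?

For Y = -3R + 3:
E[Y] = -3 * E[R] + 3
E[R] = -2.0 = -2
E[Y] = -3 * (-2) + 3 = 9

9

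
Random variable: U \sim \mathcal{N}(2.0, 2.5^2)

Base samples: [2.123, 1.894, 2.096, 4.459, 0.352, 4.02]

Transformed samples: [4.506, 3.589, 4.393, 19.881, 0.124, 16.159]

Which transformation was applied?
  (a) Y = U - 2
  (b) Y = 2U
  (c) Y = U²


Checking option (c) Y = U²:
  U = 2.123 -> Y = 4.506 ✓
  U = 1.894 -> Y = 3.589 ✓
  U = 2.096 -> Y = 4.393 ✓
All samples match this transformation.

(c) U²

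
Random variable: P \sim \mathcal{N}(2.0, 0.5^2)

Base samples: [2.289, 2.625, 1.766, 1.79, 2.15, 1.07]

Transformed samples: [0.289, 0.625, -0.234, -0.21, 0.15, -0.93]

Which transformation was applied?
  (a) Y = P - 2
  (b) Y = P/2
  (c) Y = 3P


Checking option (a) Y = P - 2:
  P = 2.289 -> Y = 0.289 ✓
  P = 2.625 -> Y = 0.625 ✓
  P = 1.766 -> Y = -0.234 ✓
All samples match this transformation.

(a) P - 2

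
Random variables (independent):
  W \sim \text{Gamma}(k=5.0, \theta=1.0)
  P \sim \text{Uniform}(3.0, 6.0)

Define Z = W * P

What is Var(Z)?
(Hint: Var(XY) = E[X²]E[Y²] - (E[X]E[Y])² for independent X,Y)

Var(XY) = E[X²]E[Y²] - (E[X]E[Y])²
E[W] = 5, Var(W) = 5
E[P] = 4.5, Var(P) = 0.75
E[W²] = 5 + 5² = 30
E[P²] = 0.75 + 4.5² = 21
Var(Z) = 30*21 - (5*4.5)²
= 630 - 506.25 = 123.75

123.75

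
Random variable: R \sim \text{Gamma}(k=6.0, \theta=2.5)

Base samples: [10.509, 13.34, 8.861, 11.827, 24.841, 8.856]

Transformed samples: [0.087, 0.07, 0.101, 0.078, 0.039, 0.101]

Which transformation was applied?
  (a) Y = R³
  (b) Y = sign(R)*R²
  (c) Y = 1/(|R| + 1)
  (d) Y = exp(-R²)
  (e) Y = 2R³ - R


Checking option (c) Y = 1/(|R| + 1):
  R = 10.509 -> Y = 0.087 ✓
  R = 13.34 -> Y = 0.07 ✓
  R = 8.861 -> Y = 0.101 ✓
All samples match this transformation.

(c) 1/(|R| + 1)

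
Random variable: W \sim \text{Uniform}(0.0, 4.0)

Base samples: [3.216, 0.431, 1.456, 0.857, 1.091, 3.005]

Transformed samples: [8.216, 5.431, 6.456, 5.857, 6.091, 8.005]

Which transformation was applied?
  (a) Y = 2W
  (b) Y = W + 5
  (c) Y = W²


Checking option (b) Y = W + 5:
  W = 3.216 -> Y = 8.216 ✓
  W = 0.431 -> Y = 5.431 ✓
  W = 1.456 -> Y = 6.456 ✓
All samples match this transformation.

(b) W + 5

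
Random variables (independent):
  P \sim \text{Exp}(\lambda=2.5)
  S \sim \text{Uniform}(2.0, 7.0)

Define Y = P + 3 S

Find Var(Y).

For independent RVs: Var(aX + bY) = a²Var(X) + b²Var(Y)
Var(P) = 0.16
Var(S) = 2.0833333
Var(Y) = 1²*0.16 + 3²*2.0833333
= 1*0.16 + 9*2.0833333 = 18.91

18.91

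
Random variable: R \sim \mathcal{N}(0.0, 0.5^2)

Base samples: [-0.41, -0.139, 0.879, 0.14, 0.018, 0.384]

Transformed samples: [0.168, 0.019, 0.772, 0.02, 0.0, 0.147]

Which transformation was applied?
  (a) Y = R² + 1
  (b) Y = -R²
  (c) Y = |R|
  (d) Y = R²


Checking option (d) Y = R²:
  R = -0.41 -> Y = 0.168 ✓
  R = -0.139 -> Y = 0.019 ✓
  R = 0.879 -> Y = 0.772 ✓
All samples match this transformation.

(d) R²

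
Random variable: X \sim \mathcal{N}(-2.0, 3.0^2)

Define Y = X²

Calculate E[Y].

E[X²] = Var(X) + (E[X])² = 9 + 4 = 13

13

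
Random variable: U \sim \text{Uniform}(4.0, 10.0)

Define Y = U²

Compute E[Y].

Using E[X²] = Var(X) + (E[X])²:
E[U] = 7
Var(U) = (10 - 4)^2/12 = 3
E[U²] = 3 + 7² = 3 + 49 = 52

52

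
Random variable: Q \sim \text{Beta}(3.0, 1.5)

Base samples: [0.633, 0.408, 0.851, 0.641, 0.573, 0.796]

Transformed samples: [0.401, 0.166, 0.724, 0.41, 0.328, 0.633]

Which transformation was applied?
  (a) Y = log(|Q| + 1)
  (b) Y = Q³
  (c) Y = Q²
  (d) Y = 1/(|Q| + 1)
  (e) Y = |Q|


Checking option (c) Y = Q²:
  Q = 0.633 -> Y = 0.401 ✓
  Q = 0.408 -> Y = 0.166 ✓
  Q = 0.851 -> Y = 0.724 ✓
All samples match this transformation.

(c) Q²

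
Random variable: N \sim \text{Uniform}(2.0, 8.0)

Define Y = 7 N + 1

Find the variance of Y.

For Y = aN + b: Var(Y) = a² * Var(N)
Var(N) = (8 - 2)^2/12 = 3
Var(Y) = 7² * 3 = 49 * 3 = 147

147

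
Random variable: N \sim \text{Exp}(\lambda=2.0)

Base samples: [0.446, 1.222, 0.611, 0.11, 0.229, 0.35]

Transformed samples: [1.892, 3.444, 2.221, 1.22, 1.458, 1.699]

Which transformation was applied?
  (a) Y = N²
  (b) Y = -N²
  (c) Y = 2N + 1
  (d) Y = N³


Checking option (c) Y = 2N + 1:
  N = 0.446 -> Y = 1.892 ✓
  N = 1.222 -> Y = 3.444 ✓
  N = 0.611 -> Y = 2.221 ✓
All samples match this transformation.

(c) 2N + 1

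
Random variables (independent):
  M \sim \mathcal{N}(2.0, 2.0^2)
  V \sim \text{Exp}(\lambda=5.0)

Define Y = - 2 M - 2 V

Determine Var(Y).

For independent RVs: Var(aX + bY) = a²Var(X) + b²Var(Y)
Var(M) = 4
Var(V) = 0.04
Var(Y) = (-2)²*4 + (-2)²*0.04
= 4*4 + 4*0.04 = 16.16

16.16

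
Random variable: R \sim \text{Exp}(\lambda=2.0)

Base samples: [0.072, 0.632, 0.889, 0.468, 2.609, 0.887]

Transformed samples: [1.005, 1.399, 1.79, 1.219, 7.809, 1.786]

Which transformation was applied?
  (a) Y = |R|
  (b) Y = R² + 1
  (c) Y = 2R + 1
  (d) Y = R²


Checking option (b) Y = R² + 1:
  R = 0.072 -> Y = 1.005 ✓
  R = 0.632 -> Y = 1.399 ✓
  R = 0.889 -> Y = 1.79 ✓
All samples match this transformation.

(b) R² + 1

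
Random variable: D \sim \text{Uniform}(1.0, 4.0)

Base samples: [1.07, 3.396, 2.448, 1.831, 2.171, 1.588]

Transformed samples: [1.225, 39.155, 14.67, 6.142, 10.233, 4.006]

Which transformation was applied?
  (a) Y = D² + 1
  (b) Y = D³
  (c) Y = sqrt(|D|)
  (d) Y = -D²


Checking option (b) Y = D³:
  D = 1.07 -> Y = 1.225 ✓
  D = 3.396 -> Y = 39.155 ✓
  D = 2.448 -> Y = 14.67 ✓
All samples match this transformation.

(b) D³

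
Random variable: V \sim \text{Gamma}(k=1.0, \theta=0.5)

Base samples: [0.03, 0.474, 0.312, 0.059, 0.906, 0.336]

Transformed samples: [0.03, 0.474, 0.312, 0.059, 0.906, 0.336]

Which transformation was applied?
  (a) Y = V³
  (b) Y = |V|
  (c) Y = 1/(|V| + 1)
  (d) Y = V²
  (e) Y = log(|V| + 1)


Checking option (b) Y = |V|:
  V = 0.03 -> Y = 0.03 ✓
  V = 0.474 -> Y = 0.474 ✓
  V = 0.312 -> Y = 0.312 ✓
All samples match this transformation.

(b) |V|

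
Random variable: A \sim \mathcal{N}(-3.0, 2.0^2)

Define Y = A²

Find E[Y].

Using E[X²] = Var(X) + (E[X])²:
E[A] = -3
Var(A) = 2.0^2 = 4
E[A²] = 4 + (-3)² = 4 + 9 = 13

13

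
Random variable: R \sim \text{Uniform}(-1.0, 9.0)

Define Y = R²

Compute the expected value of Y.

Using E[X²] = Var(X) + (E[X])²:
E[R] = 4
Var(R) = (9 + 1)^2/12 = 8.3333333
E[R²] = 8.3333333 + 4² = 8.3333333 + 16 = 24.333333

24.333333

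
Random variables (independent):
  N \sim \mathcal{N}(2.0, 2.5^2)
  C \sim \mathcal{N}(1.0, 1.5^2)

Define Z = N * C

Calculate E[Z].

For independent RVs: E[XY] = E[X]*E[Y]
E[N] = 2
E[C] = 1
E[Z] = 2 * 1 = 2

2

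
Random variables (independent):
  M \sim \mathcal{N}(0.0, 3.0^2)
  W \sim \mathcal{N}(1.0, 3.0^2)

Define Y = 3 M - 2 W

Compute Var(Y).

For independent RVs: Var(aX + bY) = a²Var(X) + b²Var(Y)
Var(M) = 9
Var(W) = 9
Var(Y) = 3²*9 + (-2)²*9
= 9*9 + 4*9 = 117

117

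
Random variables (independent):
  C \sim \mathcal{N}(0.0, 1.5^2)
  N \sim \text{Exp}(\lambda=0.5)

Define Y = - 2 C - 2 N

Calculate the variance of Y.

For independent RVs: Var(aX + bY) = a²Var(X) + b²Var(Y)
Var(C) = 2.25
Var(N) = 4
Var(Y) = (-2)²*2.25 + (-2)²*4
= 4*2.25 + 4*4 = 25

25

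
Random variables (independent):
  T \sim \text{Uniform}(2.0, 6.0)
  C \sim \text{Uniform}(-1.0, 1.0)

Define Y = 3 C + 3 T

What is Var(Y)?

For independent RVs: Var(aX + bY) = a²Var(X) + b²Var(Y)
Var(T) = 1.3333333
Var(C) = 0.33333333
Var(Y) = 3²*1.3333333 + 3²*0.33333333
= 9*1.3333333 + 9*0.33333333 = 15

15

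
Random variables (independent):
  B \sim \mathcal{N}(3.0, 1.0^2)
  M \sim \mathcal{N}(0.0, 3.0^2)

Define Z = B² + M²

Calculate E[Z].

E[Z] = E[B²] + E[M²]
E[B²] = Var(B) + E[B]² = 1 + 9 = 10
E[M²] = Var(M) + E[M]² = 9 + 0 = 9
E[Z] = 10 + 9 = 19

19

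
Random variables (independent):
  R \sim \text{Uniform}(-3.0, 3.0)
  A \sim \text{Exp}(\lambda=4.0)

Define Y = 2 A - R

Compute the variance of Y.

For independent RVs: Var(aX + bY) = a²Var(X) + b²Var(Y)
Var(R) = 3
Var(A) = 0.0625
Var(Y) = (-1)²*3 + 2²*0.0625
= 1*3 + 4*0.0625 = 3.25

3.25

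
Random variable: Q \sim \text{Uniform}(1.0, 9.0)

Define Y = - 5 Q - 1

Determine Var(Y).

For Y = aQ + b: Var(Y) = a² * Var(Q)
Var(Q) = (9 - 1)^2/12 = 5.3333333
Var(Y) = (-5)² * 5.3333333 = 25 * 5.3333333 = 133.33333

133.33333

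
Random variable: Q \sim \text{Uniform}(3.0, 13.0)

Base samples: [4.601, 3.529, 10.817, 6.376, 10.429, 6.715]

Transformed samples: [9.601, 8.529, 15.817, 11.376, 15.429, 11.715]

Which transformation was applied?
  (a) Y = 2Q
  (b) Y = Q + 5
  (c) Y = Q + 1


Checking option (b) Y = Q + 5:
  Q = 4.601 -> Y = 9.601 ✓
  Q = 3.529 -> Y = 8.529 ✓
  Q = 10.817 -> Y = 15.817 ✓
All samples match this transformation.

(b) Q + 5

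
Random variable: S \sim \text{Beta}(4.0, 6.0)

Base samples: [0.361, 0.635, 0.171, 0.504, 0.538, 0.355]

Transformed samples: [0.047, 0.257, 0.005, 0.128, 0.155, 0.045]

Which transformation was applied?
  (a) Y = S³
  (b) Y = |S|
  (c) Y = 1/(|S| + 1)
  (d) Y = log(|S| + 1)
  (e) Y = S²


Checking option (a) Y = S³:
  S = 0.361 -> Y = 0.047 ✓
  S = 0.635 -> Y = 0.257 ✓
  S = 0.171 -> Y = 0.005 ✓
All samples match this transformation.

(a) S³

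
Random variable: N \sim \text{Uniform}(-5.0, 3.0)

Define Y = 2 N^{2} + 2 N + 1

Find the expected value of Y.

E[Y] = 2*E[N²] + 2*E[N] + 1
E[N] = -1
E[N²] = Var(N) + (E[N])² = 5.3333333 + 1 = 6.3333333
E[Y] = 2*6.3333333 + 2*(-1) + 1 = 11.666667

11.666667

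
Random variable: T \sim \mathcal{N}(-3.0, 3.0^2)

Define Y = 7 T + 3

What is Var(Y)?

For Y = aT + b: Var(Y) = a² * Var(T)
Var(T) = 3.0^2 = 9
Var(Y) = 7² * 9 = 49 * 9 = 441

441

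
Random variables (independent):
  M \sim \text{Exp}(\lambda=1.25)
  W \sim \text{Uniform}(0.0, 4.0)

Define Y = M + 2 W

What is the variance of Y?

For independent RVs: Var(aX + bY) = a²Var(X) + b²Var(Y)
Var(M) = 0.64
Var(W) = 1.3333333
Var(Y) = 1²*0.64 + 2²*1.3333333
= 1*0.64 + 4*1.3333333 = 5.9733333

5.9733333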